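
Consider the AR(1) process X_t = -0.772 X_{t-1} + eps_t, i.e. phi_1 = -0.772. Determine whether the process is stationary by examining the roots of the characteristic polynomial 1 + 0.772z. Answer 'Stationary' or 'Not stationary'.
\text{Stationary}

The AR(p) characteristic polynomial is P(z) = 1 + 0.772z.
Stationarity requires all roots to lie outside the unit circle, i.e. |z| > 1 for every root.
This is linear in z: 1 + (0.772) z = 0  =>  z = -1/(0.772) = -1.295337,  |z| = 1.295337.
Moduli of all roots: 1.2953.
All moduli strictly greater than 1? Yes.
Verdict: Stationary.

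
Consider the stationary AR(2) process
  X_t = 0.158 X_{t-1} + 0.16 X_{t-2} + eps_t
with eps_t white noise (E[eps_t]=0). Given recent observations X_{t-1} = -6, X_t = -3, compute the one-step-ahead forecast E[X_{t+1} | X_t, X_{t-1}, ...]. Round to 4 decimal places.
E[X_{t+1} \mid \mathcal F_t] = -1.4340

For an AR(p) model X_t = c + sum_i phi_i X_{t-i} + eps_t, the
one-step-ahead conditional mean is
  E[X_{t+1} | X_t, ...] = c + sum_i phi_i X_{t+1-i}.
Substitute known values:
  E[X_{t+1} | ...] = (0.158) * (-3) + (0.16) * (-6)
                   = -1.4340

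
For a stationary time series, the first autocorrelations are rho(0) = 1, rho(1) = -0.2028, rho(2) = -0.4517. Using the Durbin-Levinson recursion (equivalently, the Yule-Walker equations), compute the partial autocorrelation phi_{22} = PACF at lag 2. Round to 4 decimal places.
\phi_{22} = -0.5140

The PACF at lag k is phi_{kk}, the last component of the solution
to the Yule-Walker system G_k phi = r_k where
  (G_k)_{ij} = rho(|i - j|), (r_k)_i = rho(i), i,j = 1..k.
Equivalently, Durbin-Levinson gives phi_{kk} iteratively:
  phi_{11} = rho(1)
  phi_{kk} = [rho(k) - sum_{j=1..k-1} phi_{k-1,j} rho(k-j)]
            / [1 - sum_{j=1..k-1} phi_{k-1,j} rho(j)],
  phi_{k,j} = phi_{k-1,j} - phi_{kk} phi_{k-1,k-j},  j = 1..k-1.
Step k = 1:
  phi_11 = rho(1) = -0.2028.
Step k = 2:
  phi_22 = [rho(2) - phi_11 rho(1)] / [1 - phi_11 rho(1)] = [-0.4517 - (-0.2028)(-0.2028)] / [1 - (-0.2028)(-0.2028)]
         = -0.49282784 / 0.95887216 = -0.514.
Therefore phi_{22} = -0.5140.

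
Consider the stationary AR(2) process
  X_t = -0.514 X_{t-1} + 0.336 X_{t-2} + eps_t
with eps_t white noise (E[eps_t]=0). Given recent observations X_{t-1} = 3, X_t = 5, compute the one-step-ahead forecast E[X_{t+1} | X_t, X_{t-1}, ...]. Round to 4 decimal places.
E[X_{t+1} \mid \mathcal F_t] = -1.5620

For an AR(p) model X_t = c + sum_i phi_i X_{t-i} + eps_t, the
one-step-ahead conditional mean is
  E[X_{t+1} | X_t, ...] = c + sum_i phi_i X_{t+1-i}.
Substitute known values:
  E[X_{t+1} | ...] = (-0.514) * (5) + (0.336) * (3)
                   = -1.5620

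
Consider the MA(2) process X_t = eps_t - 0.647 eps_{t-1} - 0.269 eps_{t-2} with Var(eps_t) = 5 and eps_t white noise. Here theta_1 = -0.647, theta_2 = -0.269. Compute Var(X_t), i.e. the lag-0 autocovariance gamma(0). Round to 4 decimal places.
\gamma(0) = 7.4549

For an MA(q) process X_t = eps_t + sum_i theta_i eps_{t-i} with
Var(eps_t) = sigma^2, the variance is
  gamma(0) = sigma^2 * (1 + sum_i theta_i^2).
  sum_i theta_i^2 = (-0.647)^2 + (-0.269)^2 = 0.418609 + 0.072361 = 0.49097.
  gamma(0) = 5 * (1 + 0.49097) = 5 * 1.49097 = 7.45485, which rounds to 7.4549.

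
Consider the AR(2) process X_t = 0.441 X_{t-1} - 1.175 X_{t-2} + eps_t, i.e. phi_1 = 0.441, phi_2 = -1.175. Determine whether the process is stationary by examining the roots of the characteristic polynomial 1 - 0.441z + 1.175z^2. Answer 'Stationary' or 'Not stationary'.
\text{Not stationary}

The AR(p) characteristic polynomial is P(z) = 1 - 0.441z + 1.175z^2.
Stationarity requires all roots to lie outside the unit circle, i.e. |z| > 1 for every root.
Set 1 + (-0.441) z + (1.175) z^2 = 0, i.e. a z^2 + b z + c = 0 with a = 1.175, b = -0.441, c = 1.
Discriminant D = b^2 - 4ac = (-0.441)^2 - 4*(1.175)*1 = 0.194481 - (4.7) = -4.505519.
D < 0, so the roots are the complex-conjugate pair z = (-b +/- i sqrt(-D)) / (2a) = 0.1877 +/- 0.9032i.
For a conjugate pair |z|^2 = z * conj(z) = (product of roots) = c/a = 1/(1.175) = 0.851064, so |z| = sqrt(0.851064) = 0.9225 for both roots.
Moduli of all roots: 0.9225, 0.9225.
All moduli strictly greater than 1? No.
Verdict: Not stationary.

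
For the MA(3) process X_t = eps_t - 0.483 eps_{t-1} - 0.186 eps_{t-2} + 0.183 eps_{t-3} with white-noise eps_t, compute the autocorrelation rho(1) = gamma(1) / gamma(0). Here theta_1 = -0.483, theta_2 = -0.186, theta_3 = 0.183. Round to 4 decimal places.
\rho(1) = -0.3283

For an MA(q) process with theta_0 = 1, the autocovariance is
  gamma(k) = sigma^2 * sum_{i=0..q-k} theta_i * theta_{i+k},
and rho(k) = gamma(k) / gamma(0). Sigma^2 cancels.
  numerator   = (1)*(-0.483) + (-0.483)*(-0.186) + (-0.186)*(0.183) = -0.4272.
  denominator = (1)^2 + (-0.483)^2 + (-0.186)^2 + (0.183)^2 = 1.301374.
  rho(1) = -0.4272 / 1.301374 = -0.3283.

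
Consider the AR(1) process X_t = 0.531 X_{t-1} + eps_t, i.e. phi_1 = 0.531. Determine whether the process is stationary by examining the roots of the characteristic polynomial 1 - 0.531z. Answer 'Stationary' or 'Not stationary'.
\text{Stationary}

The AR(p) characteristic polynomial is P(z) = 1 - 0.531z.
Stationarity requires all roots to lie outside the unit circle, i.e. |z| > 1 for every root.
This is linear in z: 1 + (-0.531) z = 0  =>  z = -1/(-0.531) = 1.883239,  |z| = 1.883239.
Moduli of all roots: 1.8832.
All moduli strictly greater than 1? Yes.
Verdict: Stationary.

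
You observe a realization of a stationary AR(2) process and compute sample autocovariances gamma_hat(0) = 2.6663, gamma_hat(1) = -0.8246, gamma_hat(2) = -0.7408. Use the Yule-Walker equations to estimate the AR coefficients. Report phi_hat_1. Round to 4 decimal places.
\hat\phi_{1} = -0.4370

The Yule-Walker equations for an AR(p) process read, in matrix form,
  Gamma_p phi = r_p,   with   (Gamma_p)_{ij} = gamma(|i - j|),
                       (r_p)_i = gamma(i),   i,j = 1..p.
Substitute the sample gammas (Toeplitz matrix and right-hand side of size 2):
  Gamma_p = [[2.6663, -0.8246], [-0.8246, 2.6663]]
  r_p     = [-0.8246, -0.7408]
Written out:
  2.6663 phi_1 - 0.8246 phi_2 = -0.8246
  -0.8246 phi_1 + 2.6663 phi_2 = -0.7408
Solve by Cramer's rule:
  det = gamma(0)^2 - gamma(1)^2 = (2.6663)^2 - (-0.8246)^2 = 7.10915569 - 0.67996516 = 6.42919053
  phi_hat_1 = [gamma(1) gamma(0) - gamma(1) gamma(2)] / det = [(-0.8246)(2.6663) - (-0.8246)(-0.7408)] / 6.42919053 = -2.80949466 / 6.42919053 = -0.437
  phi_hat_2 = [gamma(0) gamma(2) - gamma(1)^2] / det = [(2.6663)(-0.7408) - (-0.8246)^2] / 6.42919053 = -2.6551602 / 6.42919053 = -0.413
So phi_hat = [-0.4370, -0.4130].
Therefore phi_hat_1 = -0.4370.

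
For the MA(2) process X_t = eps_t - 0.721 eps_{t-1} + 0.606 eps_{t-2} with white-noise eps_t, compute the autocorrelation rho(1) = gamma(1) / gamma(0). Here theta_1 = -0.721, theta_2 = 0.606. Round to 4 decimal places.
\rho(1) = -0.6136

For an MA(q) process with theta_0 = 1, the autocovariance is
  gamma(k) = sigma^2 * sum_{i=0..q-k} theta_i * theta_{i+k},
and rho(k) = gamma(k) / gamma(0). Sigma^2 cancels.
  numerator   = (1)*(-0.721) + (-0.721)*(0.606) = -1.157926.
  denominator = (1)^2 + (-0.721)^2 + (0.606)^2 = 1.887077.
  rho(1) = -1.157926 / 1.887077 = -0.6136.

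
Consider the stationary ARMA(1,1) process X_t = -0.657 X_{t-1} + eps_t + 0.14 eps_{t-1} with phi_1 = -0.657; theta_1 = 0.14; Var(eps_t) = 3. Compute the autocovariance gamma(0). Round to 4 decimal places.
\gamma(0) = 4.4109

Multiply the model equation by X_{t-k} and take expectations. With theta_0 = psi_0 = 1 and psi_j the MA(infinity) weights, this gives
  gamma(k) - sum_i phi_i gamma(k-i) = c_k,
  c_k = sigma^2 * sum_{j=k..q} theta_j psi_{j-k}   (c_k = 0 for k > q),
using gamma(-m) = gamma(m).
psi-weights needed (psi_j = theta_j + sum_i phi_i psi_{j-i}):
  psi_1 = theta_1 + phi_1 = 0.14 + (-0.657) = -0.517
Right-hand sides:
  c_0 = sigma^2 (1 + theta_1 psi_1) = 3 * (1 + (0.14)(-0.517)) = 3 * 0.92762 = 2.78286
  c_1 = sigma^2 theta_1 = 3 * (0.14) = 0.42
  c_2 = 0
Equations for k = 0 and k = 1 (AR order 1):
  gamma(0) = phi_1 gamma(1) + c_0
  gamma(1) = phi_1 gamma(0) + c_1
Substituting the second into the first: gamma(0) (1 - phi_1^2) = c_0 + phi_1 c_1, so
  gamma(0) = (c_0 + phi_1 c_1) / (1 - phi_1^2) = (2.78286 + (-0.657)(0.42)) / (1 - (-0.657)^2) = 2.50692 / 0.568351 = 4.410866.
Therefore gamma(0) = 4.4109 (to 4 decimal places).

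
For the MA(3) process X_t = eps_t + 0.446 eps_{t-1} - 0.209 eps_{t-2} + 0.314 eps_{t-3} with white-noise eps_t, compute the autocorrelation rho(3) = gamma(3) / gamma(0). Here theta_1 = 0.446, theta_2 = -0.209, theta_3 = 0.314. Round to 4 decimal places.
\rho(3) = 0.2341

For an MA(q) process with theta_0 = 1, the autocovariance is
  gamma(k) = sigma^2 * sum_{i=0..q-k} theta_i * theta_{i+k},
and rho(k) = gamma(k) / gamma(0). Sigma^2 cancels.
  numerator   = (1)*(0.314) = 0.314.
  denominator = (1)^2 + (0.446)^2 + (-0.209)^2 + (0.314)^2 = 1.341193.
  rho(3) = 0.314 / 1.341193 = 0.2341.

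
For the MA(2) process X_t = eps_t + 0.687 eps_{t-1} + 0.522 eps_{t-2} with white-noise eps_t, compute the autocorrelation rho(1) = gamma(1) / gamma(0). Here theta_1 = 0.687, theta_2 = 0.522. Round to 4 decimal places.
\rho(1) = 0.5994

For an MA(q) process with theta_0 = 1, the autocovariance is
  gamma(k) = sigma^2 * sum_{i=0..q-k} theta_i * theta_{i+k},
and rho(k) = gamma(k) / gamma(0). Sigma^2 cancels.
  numerator   = (1)*(0.687) + (0.687)*(0.522) = 1.045614.
  denominator = (1)^2 + (0.687)^2 + (0.522)^2 = 1.744453.
  rho(1) = 1.045614 / 1.744453 = 0.5994.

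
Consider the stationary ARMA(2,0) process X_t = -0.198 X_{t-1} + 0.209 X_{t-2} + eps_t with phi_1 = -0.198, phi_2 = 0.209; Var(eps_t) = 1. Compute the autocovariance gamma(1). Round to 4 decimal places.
\gamma(1) = -0.2792

Multiply the model equation by X_{t-k} and take expectations. With theta_0 = psi_0 = 1 and psi_j the MA(infinity) weights, this gives
  gamma(k) - sum_i phi_i gamma(k-i) = c_k,
  c_k = sigma^2 * sum_{j=k..q} theta_j psi_{j-k}   (c_k = 0 for k > q),
using gamma(-m) = gamma(m).
Pure AR (q = 0): c_0 = sigma^2 = 1, c_k = 0 for k >= 1.
Equations for k = 0, 1, 2 (AR order 2, c_2 = 0):
  (E0) gamma(0) = phi_1 gamma(1) + phi_2 gamma(2) + c_0
  (E1) gamma(1) = phi_1 gamma(0) + phi_2 gamma(1) + c_1
  (E2) gamma(2) = phi_1 gamma(1) + phi_2 gamma(0)
From (E1): gamma(1) = A gamma(0) + B with
  A = phi_1 / (1 - phi_2) = -0.198 / 0.791 = -0.250316,   B = c_1 / (1 - phi_2) = 0 / 0.791 = 0.
Insert (E2) into (E0): gamma(0) (1 - phi_2^2) = phi_1 (1 + phi_2) gamma(1) + c_0.
  phi_1 (1 + phi_2) = (-0.198)(1.209) = -0.239382,   1 - phi_2^2 = 0.956319.
Replace gamma(1) by A gamma(0) + B and collect gamma(0):
  gamma(0) [0.956319 - (-0.239382)(-0.250316)] = c_0 = 1
  gamma(0) * 0.896398 = 1
  gamma(0) = 1 / 0.896398 = 1.115576.
  gamma(1) = A gamma(0) = (-0.250316)(1.115576) = -0.279247.
Therefore gamma(1) = -0.2792 (to 4 decimal places).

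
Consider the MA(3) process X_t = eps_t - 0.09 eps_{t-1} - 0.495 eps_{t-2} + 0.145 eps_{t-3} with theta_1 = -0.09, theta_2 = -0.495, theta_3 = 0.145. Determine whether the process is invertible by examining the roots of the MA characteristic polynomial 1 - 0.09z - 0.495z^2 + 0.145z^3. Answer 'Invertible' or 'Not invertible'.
\text{Invertible}

The MA(q) characteristic polynomial is P(z) = 1 - 0.09z - 0.495z^2 + 0.145z^3.
Invertibility requires all roots to lie outside the unit circle, i.e. |z| > 1 for every root.
Degree 3: look for a simple real root z0 first, then factor out (1 - z/z0) and solve the remaining quadratic.
Testing z0 = 2: P(2) = 1 + (-0.09)(2) + (-0.495)(2)^2 + (0.145)(2)^3
  = 1 + (-0.18) + (-1.98) + (1.16) = 0.  So z_0 = 2 is a root, |z_0| = 2.
Divide out the factor (1 - 0.5 z) = (1 - z/z0) (since 1/z0 = 0.5):
  P(z) = (1 - 0.5 z)(1 + (0.41) z + (-0.29) z^2)
  [check: z-coef 0.41 - (0.5) = -0.09; z^2-coef -0.29 - (0.5)(0.41) = -0.495; z^3-coef -(0.5)(-0.29) = 0.145.]
Remaining roots from the quadratic factor 1 + (0.41) z + (-0.29) z^2:
  Set 1 + (0.41) z + (-0.29) z^2 = 0, i.e. a z^2 + b z + c = 0 with a = -0.29, b = 0.41, c = 1.
  Discriminant D = b^2 - 4ac = (0.41)^2 - 4*(-0.29)*1 = 0.1681 - (-1.16) = 1.3281.
  D >= 0, so the roots are real: z = (-b +/- sqrt(D)) / (2a) = (-0.41 +/- 1.152432) / (-0.58).
    z_1 = (-0.41 + 1.152432) / (-0.58) = -1.2801,   |z_1| = 1.2801.
    z_2 = (-0.41 - 1.152432) / (-0.58) = 2.6938,   |z_2| = 2.6938.
Moduli of all roots: 2.0000, 1.2801, 2.6938.
All moduli strictly greater than 1? Yes.
Verdict: Invertible.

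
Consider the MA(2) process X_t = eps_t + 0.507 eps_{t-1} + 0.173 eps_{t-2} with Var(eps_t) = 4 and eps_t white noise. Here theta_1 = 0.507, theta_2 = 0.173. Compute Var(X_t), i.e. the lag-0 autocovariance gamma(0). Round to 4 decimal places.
\gamma(0) = 5.1479

For an MA(q) process X_t = eps_t + sum_i theta_i eps_{t-i} with
Var(eps_t) = sigma^2, the variance is
  gamma(0) = sigma^2 * (1 + sum_i theta_i^2).
  sum_i theta_i^2 = (0.507)^2 + (0.173)^2 = 0.257049 + 0.029929 = 0.286978.
  gamma(0) = 4 * (1 + 0.286978) = 4 * 1.286978 = 5.147912, which rounds to 5.1479.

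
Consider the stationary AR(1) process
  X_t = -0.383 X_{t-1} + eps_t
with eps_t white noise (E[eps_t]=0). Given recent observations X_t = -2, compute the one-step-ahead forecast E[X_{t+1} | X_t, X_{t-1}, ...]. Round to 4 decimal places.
E[X_{t+1} \mid \mathcal F_t] = 0.7660

For an AR(p) model X_t = c + sum_i phi_i X_{t-i} + eps_t, the
one-step-ahead conditional mean is
  E[X_{t+1} | X_t, ...] = c + sum_i phi_i X_{t+1-i}.
Substitute known values:
  E[X_{t+1} | ...] = (-0.383) * (-2)
                   = 0.7660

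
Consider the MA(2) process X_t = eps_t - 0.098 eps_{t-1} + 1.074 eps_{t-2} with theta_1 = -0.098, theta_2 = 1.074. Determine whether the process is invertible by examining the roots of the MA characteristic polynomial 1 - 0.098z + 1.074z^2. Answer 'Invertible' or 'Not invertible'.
\text{Not invertible}

The MA(q) characteristic polynomial is P(z) = 1 - 0.098z + 1.074z^2.
Invertibility requires all roots to lie outside the unit circle, i.e. |z| > 1 for every root.
Set 1 + (-0.098) z + (1.074) z^2 = 0, i.e. a z^2 + b z + c = 0 with a = 1.074, b = -0.098, c = 1.
Discriminant D = b^2 - 4ac = (-0.098)^2 - 4*(1.074)*1 = 0.009604 - (4.296) = -4.286396.
D < 0, so the roots are the complex-conjugate pair z = (-b +/- i sqrt(-D)) / (2a) = 0.0456 +/- 0.9639i.
For a conjugate pair |z|^2 = z * conj(z) = (product of roots) = c/a = 1/(1.074) = 0.931099, so |z| = sqrt(0.931099) = 0.9649 for both roots.
Moduli of all roots: 0.9649, 0.9649.
All moduli strictly greater than 1? No.
Verdict: Not invertible.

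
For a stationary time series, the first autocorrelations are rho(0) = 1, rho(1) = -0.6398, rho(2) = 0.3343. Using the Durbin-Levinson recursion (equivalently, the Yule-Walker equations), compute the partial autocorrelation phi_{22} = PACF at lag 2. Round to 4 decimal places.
\phi_{22} = -0.1271

The PACF at lag k is phi_{kk}, the last component of the solution
to the Yule-Walker system G_k phi = r_k where
  (G_k)_{ij} = rho(|i - j|), (r_k)_i = rho(i), i,j = 1..k.
Equivalently, Durbin-Levinson gives phi_{kk} iteratively:
  phi_{11} = rho(1)
  phi_{kk} = [rho(k) - sum_{j=1..k-1} phi_{k-1,j} rho(k-j)]
            / [1 - sum_{j=1..k-1} phi_{k-1,j} rho(j)],
  phi_{k,j} = phi_{k-1,j} - phi_{kk} phi_{k-1,k-j},  j = 1..k-1.
Step k = 1:
  phi_11 = rho(1) = -0.6398.
Step k = 2:
  phi_22 = [rho(2) - phi_11 rho(1)] / [1 - phi_11 rho(1)] = [0.3343 - (-0.6398)(-0.6398)] / [1 - (-0.6398)(-0.6398)]
         = -0.07504404 / 0.59065596 = -0.1271.
Therefore phi_{22} = -0.1271.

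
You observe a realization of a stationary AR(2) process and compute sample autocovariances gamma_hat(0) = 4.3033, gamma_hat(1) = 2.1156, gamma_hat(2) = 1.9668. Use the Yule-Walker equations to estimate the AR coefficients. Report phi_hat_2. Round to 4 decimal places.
\hat\phi_{2} = 0.2840

The Yule-Walker equations for an AR(p) process read, in matrix form,
  Gamma_p phi = r_p,   with   (Gamma_p)_{ij} = gamma(|i - j|),
                       (r_p)_i = gamma(i),   i,j = 1..p.
Substitute the sample gammas (Toeplitz matrix and right-hand side of size 2):
  Gamma_p = [[4.3033, 2.1156], [2.1156, 4.3033]]
  r_p     = [2.1156, 1.9668]
Written out:
  4.3033 phi_1 + 2.1156 phi_2 = 2.1156
  2.1156 phi_1 + 4.3033 phi_2 = 1.9668
Solve by Cramer's rule:
  det = gamma(0)^2 - gamma(1)^2 = (4.3033)^2 - (2.1156)^2 = 18.51839089 - 4.47576336 = 14.04262753
  phi_hat_1 = [gamma(1) gamma(0) - gamma(1) gamma(2)] / det = [(2.1156)(4.3033) - (2.1156)(1.9668)] / 14.04262753 = 4.9430994 / 14.04262753 = 0.352
  phi_hat_2 = [gamma(0) gamma(2) - gamma(1)^2] / det = [(4.3033)(1.9668) - (2.1156)^2] / 14.04262753 = 3.98796708 / 14.04262753 = 0.284
So phi_hat = [0.3520, 0.2840].
Therefore phi_hat_2 = 0.2840.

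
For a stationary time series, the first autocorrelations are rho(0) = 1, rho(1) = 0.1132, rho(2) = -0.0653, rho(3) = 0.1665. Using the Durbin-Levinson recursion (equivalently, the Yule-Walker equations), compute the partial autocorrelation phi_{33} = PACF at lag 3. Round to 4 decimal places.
\phi_{33} = 0.1870

The PACF at lag k is phi_{kk}, the last component of the solution
to the Yule-Walker system G_k phi = r_k where
  (G_k)_{ij} = rho(|i - j|), (r_k)_i = rho(i), i,j = 1..k.
Equivalently, Durbin-Levinson gives phi_{kk} iteratively:
  phi_{11} = rho(1)
  phi_{kk} = [rho(k) - sum_{j=1..k-1} phi_{k-1,j} rho(k-j)]
            / [1 - sum_{j=1..k-1} phi_{k-1,j} rho(j)],
  phi_{k,j} = phi_{k-1,j} - phi_{kk} phi_{k-1,k-j},  j = 1..k-1.
Step k = 1:
  phi_11 = rho(1) = 0.1132.
Step k = 2:
  phi_22 = [rho(2) - phi_11 rho(1)] / [1 - phi_11 rho(1)] = [-0.0653 - (0.1132)(0.1132)] / [1 - (0.1132)(0.1132)]
         = -0.07811424 / 0.98718576 = -0.079128.
  Update: phi_21 = phi_11 - phi_22 phi_11 = 0.1132 - (-0.079128)(0.1132) = 0.122157.
Step k = 3:
  phi_33 = [rho(3) - phi_21 rho(2) - phi_22 rho(1)] / [1 - phi_21 rho(1) - phi_22 rho(2)]
    numerator   = 0.1665 - (0.122157)(-0.0653) - (-0.079128)(0.1132) = 0.18343419
    denominator = 1 - (0.122157)(0.1132) - (-0.079128)(-0.0653) = 0.98100472
  phi_33 = 0.18343419 / 0.98100472 = 0.187.
Therefore phi_{33} = 0.1870.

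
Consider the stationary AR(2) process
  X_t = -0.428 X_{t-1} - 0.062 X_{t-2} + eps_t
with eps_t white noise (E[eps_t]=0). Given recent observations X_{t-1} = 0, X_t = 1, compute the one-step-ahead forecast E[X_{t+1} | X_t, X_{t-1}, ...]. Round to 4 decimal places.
E[X_{t+1} \mid \mathcal F_t] = -0.4280

For an AR(p) model X_t = c + sum_i phi_i X_{t-i} + eps_t, the
one-step-ahead conditional mean is
  E[X_{t+1} | X_t, ...] = c + sum_i phi_i X_{t+1-i}.
Substitute known values:
  E[X_{t+1} | ...] = (-0.428) * (1) + (-0.062) * (0)
                   = -0.4280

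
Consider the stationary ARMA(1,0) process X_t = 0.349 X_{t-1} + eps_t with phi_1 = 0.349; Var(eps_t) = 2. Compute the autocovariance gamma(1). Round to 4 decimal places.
\gamma(1) = 0.7948

Multiply the model equation by X_{t-k} and take expectations. With theta_0 = psi_0 = 1 and psi_j the MA(infinity) weights, this gives
  gamma(k) - sum_i phi_i gamma(k-i) = c_k,
  c_k = sigma^2 * sum_{j=k..q} theta_j psi_{j-k}   (c_k = 0 for k > q),
using gamma(-m) = gamma(m).
Pure AR (q = 0): c_0 = sigma^2 = 2, c_k = 0 for k >= 1.
Equations for k = 0 and k = 1 (AR order 1):
  gamma(0) = phi_1 gamma(1) + c_0
  gamma(1) = phi_1 gamma(0) + c_1
Substituting the second into the first: gamma(0) (1 - phi_1^2) = c_0 + phi_1 c_1, so
  gamma(0) = c_0 / (1 - phi_1^2) = 2 / (1 - (0.349)^2) = 2 / 0.878199 = 2.277388.
  gamma(1) = phi_1 gamma(0) = (0.349)(2.277388) = 0.794808.
Therefore gamma(1) = 0.7948 (to 4 decimal places).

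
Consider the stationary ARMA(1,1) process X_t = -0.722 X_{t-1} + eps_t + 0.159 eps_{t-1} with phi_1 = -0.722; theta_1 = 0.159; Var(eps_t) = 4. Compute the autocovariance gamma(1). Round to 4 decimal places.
\gamma(1) = -4.1642

Multiply the model equation by X_{t-k} and take expectations. With theta_0 = psi_0 = 1 and psi_j the MA(infinity) weights, this gives
  gamma(k) - sum_i phi_i gamma(k-i) = c_k,
  c_k = sigma^2 * sum_{j=k..q} theta_j psi_{j-k}   (c_k = 0 for k > q),
using gamma(-m) = gamma(m).
psi-weights needed (psi_j = theta_j + sum_i phi_i psi_{j-i}):
  psi_1 = theta_1 + phi_1 = 0.159 + (-0.722) = -0.563
Right-hand sides:
  c_0 = sigma^2 (1 + theta_1 psi_1) = 4 * (1 + (0.159)(-0.563)) = 4 * 0.910483 = 3.641932
  c_1 = sigma^2 theta_1 = 4 * (0.159) = 0.636
  c_2 = 0
Equations for k = 0 and k = 1 (AR order 1):
  gamma(0) = phi_1 gamma(1) + c_0
  gamma(1) = phi_1 gamma(0) + c_1
Substituting the second into the first: gamma(0) (1 - phi_1^2) = c_0 + phi_1 c_1, so
  gamma(0) = (c_0 + phi_1 c_1) / (1 - phi_1^2) = (3.641932 + (-0.722)(0.636)) / (1 - (-0.722)^2) = 3.18274 / 0.478716 = 6.648493.
  gamma(1) = phi_1 gamma(0) + c_1 = (-0.722)(6.648493) + (0.636) = -4.164212.
Therefore gamma(1) = -4.1642 (to 4 decimal places).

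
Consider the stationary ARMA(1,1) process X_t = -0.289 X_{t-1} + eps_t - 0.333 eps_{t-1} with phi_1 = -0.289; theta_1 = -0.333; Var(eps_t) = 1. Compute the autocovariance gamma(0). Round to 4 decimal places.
\gamma(0) = 1.4221

Multiply the model equation by X_{t-k} and take expectations. With theta_0 = psi_0 = 1 and psi_j the MA(infinity) weights, this gives
  gamma(k) - sum_i phi_i gamma(k-i) = c_k,
  c_k = sigma^2 * sum_{j=k..q} theta_j psi_{j-k}   (c_k = 0 for k > q),
using gamma(-m) = gamma(m).
psi-weights needed (psi_j = theta_j + sum_i phi_i psi_{j-i}):
  psi_1 = theta_1 + phi_1 = -0.333 + (-0.289) = -0.622
Right-hand sides:
  c_0 = sigma^2 (1 + theta_1 psi_1) = 1 * (1 + (-0.333)(-0.622)) = 1 * 1.207126 = 1.207126
  c_1 = sigma^2 theta_1 = 1 * (-0.333) = -0.333
  c_2 = 0
Equations for k = 0 and k = 1 (AR order 1):
  gamma(0) = phi_1 gamma(1) + c_0
  gamma(1) = phi_1 gamma(0) + c_1
Substituting the second into the first: gamma(0) (1 - phi_1^2) = c_0 + phi_1 c_1, so
  gamma(0) = (c_0 + phi_1 c_1) / (1 - phi_1^2) = (1.207126 + (-0.289)(-0.333)) / (1 - (-0.289)^2) = 1.303363 / 0.916479 = 1.422142.
Therefore gamma(0) = 1.4221 (to 4 decimal places).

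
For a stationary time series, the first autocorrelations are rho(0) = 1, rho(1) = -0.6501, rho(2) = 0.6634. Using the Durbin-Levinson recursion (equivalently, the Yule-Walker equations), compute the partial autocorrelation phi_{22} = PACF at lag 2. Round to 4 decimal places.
\phi_{22} = 0.4170

The PACF at lag k is phi_{kk}, the last component of the solution
to the Yule-Walker system G_k phi = r_k where
  (G_k)_{ij} = rho(|i - j|), (r_k)_i = rho(i), i,j = 1..k.
Equivalently, Durbin-Levinson gives phi_{kk} iteratively:
  phi_{11} = rho(1)
  phi_{kk} = [rho(k) - sum_{j=1..k-1} phi_{k-1,j} rho(k-j)]
            / [1 - sum_{j=1..k-1} phi_{k-1,j} rho(j)],
  phi_{k,j} = phi_{k-1,j} - phi_{kk} phi_{k-1,k-j},  j = 1..k-1.
Step k = 1:
  phi_11 = rho(1) = -0.6501.
Step k = 2:
  phi_22 = [rho(2) - phi_11 rho(1)] / [1 - phi_11 rho(1)] = [0.6634 - (-0.6501)(-0.6501)] / [1 - (-0.6501)(-0.6501)]
         = 0.24076999 / 0.57736999 = 0.417.
Therefore phi_{22} = 0.4170.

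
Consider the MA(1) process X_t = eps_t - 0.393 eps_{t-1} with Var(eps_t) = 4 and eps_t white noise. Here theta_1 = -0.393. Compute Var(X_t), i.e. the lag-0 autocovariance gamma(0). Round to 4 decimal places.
\gamma(0) = 4.6178

For an MA(q) process X_t = eps_t + sum_i theta_i eps_{t-i} with
Var(eps_t) = sigma^2, the variance is
  gamma(0) = sigma^2 * (1 + sum_i theta_i^2).
  sum_i theta_i^2 = (-0.393)^2 = 0.154449.
  gamma(0) = 4 * (1 + 0.154449) = 4 * 1.154449 = 4.617796, which rounds to 4.6178.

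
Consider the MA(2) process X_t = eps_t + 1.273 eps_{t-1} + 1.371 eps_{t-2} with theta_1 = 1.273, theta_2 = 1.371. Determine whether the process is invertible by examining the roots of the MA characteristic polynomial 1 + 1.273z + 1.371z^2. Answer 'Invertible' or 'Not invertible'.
\text{Not invertible}

The MA(q) characteristic polynomial is P(z) = 1 + 1.273z + 1.371z^2.
Invertibility requires all roots to lie outside the unit circle, i.e. |z| > 1 for every root.
Set 1 + (1.273) z + (1.371) z^2 = 0, i.e. a z^2 + b z + c = 0 with a = 1.371, b = 1.273, c = 1.
Discriminant D = b^2 - 4ac = (1.273)^2 - 4*(1.371)*1 = 1.620529 - (5.484) = -3.863471.
D < 0, so the roots are the complex-conjugate pair z = (-b +/- i sqrt(-D)) / (2a) = -0.4643 +/- 0.7168i.
For a conjugate pair |z|^2 = z * conj(z) = (product of roots) = c/a = 1/(1.371) = 0.729395, so |z| = sqrt(0.729395) = 0.854 for both roots.
Moduli of all roots: 0.8540, 0.8540.
All moduli strictly greater than 1? No.
Verdict: Not invertible.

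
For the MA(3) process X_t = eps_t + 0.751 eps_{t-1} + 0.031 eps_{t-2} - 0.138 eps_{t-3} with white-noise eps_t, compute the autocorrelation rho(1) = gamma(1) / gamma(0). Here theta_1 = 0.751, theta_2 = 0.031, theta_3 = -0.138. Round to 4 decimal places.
\rho(1) = 0.4861

For an MA(q) process with theta_0 = 1, the autocovariance is
  gamma(k) = sigma^2 * sum_{i=0..q-k} theta_i * theta_{i+k},
and rho(k) = gamma(k) / gamma(0). Sigma^2 cancels.
  numerator   = (1)*(0.751) + (0.751)*(0.031) + (0.031)*(-0.138) = 0.770003.
  denominator = (1)^2 + (0.751)^2 + (0.031)^2 + (-0.138)^2 = 1.584006.
  rho(1) = 0.770003 / 1.584006 = 0.4861.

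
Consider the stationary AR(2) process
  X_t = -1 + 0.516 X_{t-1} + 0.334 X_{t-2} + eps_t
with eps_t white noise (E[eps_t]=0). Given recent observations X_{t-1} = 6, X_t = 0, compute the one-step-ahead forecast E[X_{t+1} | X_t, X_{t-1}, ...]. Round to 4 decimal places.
E[X_{t+1} \mid \mathcal F_t] = 1.0040

For an AR(p) model X_t = c + sum_i phi_i X_{t-i} + eps_t, the
one-step-ahead conditional mean is
  E[X_{t+1} | X_t, ...] = c + sum_i phi_i X_{t+1-i}.
Substitute known values:
  E[X_{t+1} | ...] = -1 + (0.516) * (0) + (0.334) * (6)
                   = 1.0040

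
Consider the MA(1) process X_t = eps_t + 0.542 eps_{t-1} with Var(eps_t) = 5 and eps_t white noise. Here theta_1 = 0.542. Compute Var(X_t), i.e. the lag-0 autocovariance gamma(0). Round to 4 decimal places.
\gamma(0) = 6.4688

For an MA(q) process X_t = eps_t + sum_i theta_i eps_{t-i} with
Var(eps_t) = sigma^2, the variance is
  gamma(0) = sigma^2 * (1 + sum_i theta_i^2).
  sum_i theta_i^2 = (0.542)^2 = 0.293764.
  gamma(0) = 5 * (1 + 0.293764) = 5 * 1.293764 = 6.46882, which rounds to 6.4688.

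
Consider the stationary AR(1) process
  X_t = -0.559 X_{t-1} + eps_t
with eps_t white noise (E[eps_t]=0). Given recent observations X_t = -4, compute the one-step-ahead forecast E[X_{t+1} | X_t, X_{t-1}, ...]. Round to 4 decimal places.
E[X_{t+1} \mid \mathcal F_t] = 2.2360

For an AR(p) model X_t = c + sum_i phi_i X_{t-i} + eps_t, the
one-step-ahead conditional mean is
  E[X_{t+1} | X_t, ...] = c + sum_i phi_i X_{t+1-i}.
Substitute known values:
  E[X_{t+1} | ...] = (-0.559) * (-4)
                   = 2.2360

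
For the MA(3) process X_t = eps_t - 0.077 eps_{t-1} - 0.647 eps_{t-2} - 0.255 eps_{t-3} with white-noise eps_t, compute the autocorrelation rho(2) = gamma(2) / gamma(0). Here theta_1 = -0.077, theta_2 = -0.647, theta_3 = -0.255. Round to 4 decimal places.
\rho(2) = -0.4212

For an MA(q) process with theta_0 = 1, the autocovariance is
  gamma(k) = sigma^2 * sum_{i=0..q-k} theta_i * theta_{i+k},
and rho(k) = gamma(k) / gamma(0). Sigma^2 cancels.
  numerator   = (1)*(-0.647) + (-0.077)*(-0.255) = -0.627365.
  denominator = (1)^2 + (-0.077)^2 + (-0.647)^2 + (-0.255)^2 = 1.489563.
  rho(2) = -0.627365 / 1.489563 = -0.4212.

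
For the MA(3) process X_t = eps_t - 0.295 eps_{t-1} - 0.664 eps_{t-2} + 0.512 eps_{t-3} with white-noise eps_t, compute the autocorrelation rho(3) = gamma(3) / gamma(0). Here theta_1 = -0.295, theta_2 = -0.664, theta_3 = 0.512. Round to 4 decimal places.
\rho(3) = 0.2860

For an MA(q) process with theta_0 = 1, the autocovariance is
  gamma(k) = sigma^2 * sum_{i=0..q-k} theta_i * theta_{i+k},
and rho(k) = gamma(k) / gamma(0). Sigma^2 cancels.
  numerator   = (1)*(0.512) = 0.512.
  denominator = (1)^2 + (-0.295)^2 + (-0.664)^2 + (0.512)^2 = 1.790065.
  rho(3) = 0.512 / 1.790065 = 0.2860.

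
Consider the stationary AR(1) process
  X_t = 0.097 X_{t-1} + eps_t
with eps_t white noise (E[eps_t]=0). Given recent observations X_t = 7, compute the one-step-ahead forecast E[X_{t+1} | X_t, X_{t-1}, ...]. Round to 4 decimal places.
E[X_{t+1} \mid \mathcal F_t] = 0.6790

For an AR(p) model X_t = c + sum_i phi_i X_{t-i} + eps_t, the
one-step-ahead conditional mean is
  E[X_{t+1} | X_t, ...] = c + sum_i phi_i X_{t+1-i}.
Substitute known values:
  E[X_{t+1} | ...] = (0.097) * (7)
                   = 0.6790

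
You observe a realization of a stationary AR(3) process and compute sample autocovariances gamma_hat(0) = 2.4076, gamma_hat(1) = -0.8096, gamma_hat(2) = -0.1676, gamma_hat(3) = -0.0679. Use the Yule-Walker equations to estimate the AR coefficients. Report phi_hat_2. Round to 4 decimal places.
\hat\phi_{2} = -0.2660

The Yule-Walker equations for an AR(p) process read, in matrix form,
  Gamma_p phi = r_p,   with   (Gamma_p)_{ij} = gamma(|i - j|),
                       (r_p)_i = gamma(i),   i,j = 1..p.
Substitute the sample gammas (Toeplitz matrix and right-hand side of size 3):
  Gamma_p = [[2.4076, -0.8096, -0.1676], [-0.8096, 2.4076, -0.8096], [-0.1676, -0.8096, 2.4076]]
  r_p     = [-0.8096, -0.1676, -0.0679]
Written out (R1..R3):
  (R1) 2.4076 phi_1 - 0.8096 phi_2 - 0.1676 phi_3 = -0.8096
  (R2) -0.8096 phi_1 + 2.4076 phi_2 - 0.8096 phi_3 = -0.1676
  (R3) -0.1676 phi_1 - 0.8096 phi_2 + 2.4076 phi_3 = -0.0679
Gaussian elimination:
  R2 <- R2 - (-0.8096/2.4076) R1 = R2 - (-0.336268) R1:  2.135357 phi_2 - 0.865959 phi_3 = -0.439843
  R3 <- R3 - (-0.1676/2.4076) R1 = R3 - (-0.069613) R1:  -0.865959 phi_2 + 2.395933 phi_3 = -0.124259
  R3 <- R3 - (-0.865959/2.135357) R2 = R3 - (-0.405533) R2:  2.044758 phi_3 = -0.30263
Back-substitution:
  phi_hat_3 = -0.30263 / 2.044758 = -0.148003
  phi_hat_2 = (-0.439843 - (-0.865959)(-0.148003)) / 2.135357 = -0.266001
  phi_hat_1 = (-0.8096 - (-0.8096)(-0.266001) - (-0.1676)(-0.148003)) / 2.4076 = -0.436019
So phi_hat = [-0.4360, -0.2660, -0.1480].
Therefore phi_hat_2 = -0.2660.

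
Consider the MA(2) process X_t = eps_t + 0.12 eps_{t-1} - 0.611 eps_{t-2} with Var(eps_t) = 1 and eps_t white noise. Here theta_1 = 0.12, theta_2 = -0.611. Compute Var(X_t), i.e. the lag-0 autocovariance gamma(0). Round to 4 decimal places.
\gamma(0) = 1.3877

For an MA(q) process X_t = eps_t + sum_i theta_i eps_{t-i} with
Var(eps_t) = sigma^2, the variance is
  gamma(0) = sigma^2 * (1 + sum_i theta_i^2).
  sum_i theta_i^2 = (0.12)^2 + (-0.611)^2 = 0.0144 + 0.373321 = 0.387721.
  gamma(0) = 1 * (1 + 0.387721) = 1 * 1.387721 = 1.387721, which rounds to 1.3877.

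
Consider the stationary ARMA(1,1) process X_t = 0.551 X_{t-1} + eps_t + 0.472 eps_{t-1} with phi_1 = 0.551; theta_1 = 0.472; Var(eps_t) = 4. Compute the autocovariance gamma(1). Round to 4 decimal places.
\gamma(1) = 7.4041

Multiply the model equation by X_{t-k} and take expectations. With theta_0 = psi_0 = 1 and psi_j the MA(infinity) weights, this gives
  gamma(k) - sum_i phi_i gamma(k-i) = c_k,
  c_k = sigma^2 * sum_{j=k..q} theta_j psi_{j-k}   (c_k = 0 for k > q),
using gamma(-m) = gamma(m).
psi-weights needed (psi_j = theta_j + sum_i phi_i psi_{j-i}):
  psi_1 = theta_1 + phi_1 = 0.472 + (0.551) = 1.023
Right-hand sides:
  c_0 = sigma^2 (1 + theta_1 psi_1) = 4 * (1 + (0.472)(1.023)) = 4 * 1.482856 = 5.931424
  c_1 = sigma^2 theta_1 = 4 * (0.472) = 1.888
  c_2 = 0
Equations for k = 0 and k = 1 (AR order 1):
  gamma(0) = phi_1 gamma(1) + c_0
  gamma(1) = phi_1 gamma(0) + c_1
Substituting the second into the first: gamma(0) (1 - phi_1^2) = c_0 + phi_1 c_1, so
  gamma(0) = (c_0 + phi_1 c_1) / (1 - phi_1^2) = (5.931424 + (0.551)(1.888)) / (1 - (0.551)^2) = 6.971712 / 0.696399 = 10.011088.
  gamma(1) = phi_1 gamma(0) + c_1 = (0.551)(10.011088) + (1.888) = 7.40411.
Therefore gamma(1) = 7.4041 (to 4 decimal places).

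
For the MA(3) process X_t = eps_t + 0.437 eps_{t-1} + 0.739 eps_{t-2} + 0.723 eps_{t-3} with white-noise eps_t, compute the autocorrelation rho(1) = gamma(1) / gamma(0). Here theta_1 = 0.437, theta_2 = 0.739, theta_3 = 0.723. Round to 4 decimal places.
\rho(1) = 0.5727

For an MA(q) process with theta_0 = 1, the autocovariance is
  gamma(k) = sigma^2 * sum_{i=0..q-k} theta_i * theta_{i+k},
and rho(k) = gamma(k) / gamma(0). Sigma^2 cancels.
  numerator   = (1)*(0.437) + (0.437)*(0.739) + (0.739)*(0.723) = 1.29424.
  denominator = (1)^2 + (0.437)^2 + (0.739)^2 + (0.723)^2 = 2.259819.
  rho(1) = 1.29424 / 2.259819 = 0.5727.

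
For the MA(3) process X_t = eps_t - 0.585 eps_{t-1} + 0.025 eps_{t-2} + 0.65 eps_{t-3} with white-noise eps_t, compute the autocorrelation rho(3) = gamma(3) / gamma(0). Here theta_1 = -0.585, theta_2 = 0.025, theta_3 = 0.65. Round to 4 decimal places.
\rho(3) = 0.3682

For an MA(q) process with theta_0 = 1, the autocovariance is
  gamma(k) = sigma^2 * sum_{i=0..q-k} theta_i * theta_{i+k},
and rho(k) = gamma(k) / gamma(0). Sigma^2 cancels.
  numerator   = (1)*(0.65) = 0.65.
  denominator = (1)^2 + (-0.585)^2 + (0.025)^2 + (0.65)^2 = 1.76535.
  rho(3) = 0.65 / 1.76535 = 0.3682.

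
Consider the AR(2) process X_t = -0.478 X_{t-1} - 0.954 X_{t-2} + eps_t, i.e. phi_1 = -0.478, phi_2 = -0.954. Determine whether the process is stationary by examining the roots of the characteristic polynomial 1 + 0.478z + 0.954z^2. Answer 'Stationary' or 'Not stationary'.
\text{Stationary}

The AR(p) characteristic polynomial is P(z) = 1 + 0.478z + 0.954z^2.
Stationarity requires all roots to lie outside the unit circle, i.e. |z| > 1 for every root.
Set 1 + (0.478) z + (0.954) z^2 = 0, i.e. a z^2 + b z + c = 0 with a = 0.954, b = 0.478, c = 1.
Discriminant D = b^2 - 4ac = (0.478)^2 - 4*(0.954)*1 = 0.228484 - (3.816) = -3.587516.
D < 0, so the roots are the complex-conjugate pair z = (-b +/- i sqrt(-D)) / (2a) = -0.2505 +/- 0.9927i.
For a conjugate pair |z|^2 = z * conj(z) = (product of roots) = c/a = 1/(0.954) = 1.048218, so |z| = sqrt(1.048218) = 1.0238 for both roots.
Moduli of all roots: 1.0238, 1.0238.
All moduli strictly greater than 1? Yes.
Verdict: Stationary.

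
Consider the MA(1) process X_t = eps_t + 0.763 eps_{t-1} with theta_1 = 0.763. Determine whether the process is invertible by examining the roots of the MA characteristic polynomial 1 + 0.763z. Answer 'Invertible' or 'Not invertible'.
\text{Invertible}

The MA(q) characteristic polynomial is P(z) = 1 + 0.763z.
Invertibility requires all roots to lie outside the unit circle, i.e. |z| > 1 for every root.
This is linear in z: 1 + (0.763) z = 0  =>  z = -1/(0.763) = -1.310616,  |z| = 1.310616.
Moduli of all roots: 1.3106.
All moduli strictly greater than 1? Yes.
Verdict: Invertible.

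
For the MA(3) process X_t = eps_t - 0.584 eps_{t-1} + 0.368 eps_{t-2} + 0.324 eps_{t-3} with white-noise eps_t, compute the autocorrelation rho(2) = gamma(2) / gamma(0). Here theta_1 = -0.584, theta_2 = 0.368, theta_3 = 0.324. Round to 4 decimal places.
\rho(2) = 0.1131

For an MA(q) process with theta_0 = 1, the autocovariance is
  gamma(k) = sigma^2 * sum_{i=0..q-k} theta_i * theta_{i+k},
and rho(k) = gamma(k) / gamma(0). Sigma^2 cancels.
  numerator   = (1)*(0.368) + (-0.584)*(0.324) = 0.178784.
  denominator = (1)^2 + (-0.584)^2 + (0.368)^2 + (0.324)^2 = 1.581456.
  rho(2) = 0.178784 / 1.581456 = 0.1131.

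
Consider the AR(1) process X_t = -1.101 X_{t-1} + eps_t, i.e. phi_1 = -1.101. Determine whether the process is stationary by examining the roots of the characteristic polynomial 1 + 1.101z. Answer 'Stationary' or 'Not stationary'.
\text{Not stationary}

The AR(p) characteristic polynomial is P(z) = 1 + 1.101z.
Stationarity requires all roots to lie outside the unit circle, i.e. |z| > 1 for every root.
This is linear in z: 1 + (1.101) z = 0  =>  z = -1/(1.101) = -0.908265,  |z| = 0.908265.
Moduli of all roots: 0.9083.
All moduli strictly greater than 1? No.
Verdict: Not stationary.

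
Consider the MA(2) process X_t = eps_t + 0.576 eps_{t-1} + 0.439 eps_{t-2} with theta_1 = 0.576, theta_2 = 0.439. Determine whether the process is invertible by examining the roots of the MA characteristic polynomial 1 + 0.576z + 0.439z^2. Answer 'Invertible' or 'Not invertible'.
\text{Invertible}

The MA(q) characteristic polynomial is P(z) = 1 + 0.576z + 0.439z^2.
Invertibility requires all roots to lie outside the unit circle, i.e. |z| > 1 for every root.
Set 1 + (0.576) z + (0.439) z^2 = 0, i.e. a z^2 + b z + c = 0 with a = 0.439, b = 0.576, c = 1.
Discriminant D = b^2 - 4ac = (0.576)^2 - 4*(0.439)*1 = 0.331776 - (1.756) = -1.424224.
D < 0, so the roots are the complex-conjugate pair z = (-b +/- i sqrt(-D)) / (2a) = -0.656 +/- 1.3592i.
For a conjugate pair |z|^2 = z * conj(z) = (product of roots) = c/a = 1/(0.439) = 2.277904, so |z| = sqrt(2.277904) = 1.5093 for both roots.
Moduli of all roots: 1.5093, 1.5093.
All moduli strictly greater than 1? Yes.
Verdict: Invertible.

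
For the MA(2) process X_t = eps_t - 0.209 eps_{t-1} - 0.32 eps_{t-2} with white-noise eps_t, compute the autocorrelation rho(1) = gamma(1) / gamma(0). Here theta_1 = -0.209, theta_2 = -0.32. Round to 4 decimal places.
\rho(1) = -0.1240

For an MA(q) process with theta_0 = 1, the autocovariance is
  gamma(k) = sigma^2 * sum_{i=0..q-k} theta_i * theta_{i+k},
and rho(k) = gamma(k) / gamma(0). Sigma^2 cancels.
  numerator   = (1)*(-0.209) + (-0.209)*(-0.32) = -0.14212.
  denominator = (1)^2 + (-0.209)^2 + (-0.32)^2 = 1.146081.
  rho(1) = -0.14212 / 1.146081 = -0.1240.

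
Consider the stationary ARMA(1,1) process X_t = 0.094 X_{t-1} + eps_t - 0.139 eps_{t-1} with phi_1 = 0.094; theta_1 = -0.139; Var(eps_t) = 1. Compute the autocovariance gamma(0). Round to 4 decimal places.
\gamma(0) = 1.0020

Multiply the model equation by X_{t-k} and take expectations. With theta_0 = psi_0 = 1 and psi_j the MA(infinity) weights, this gives
  gamma(k) - sum_i phi_i gamma(k-i) = c_k,
  c_k = sigma^2 * sum_{j=k..q} theta_j psi_{j-k}   (c_k = 0 for k > q),
using gamma(-m) = gamma(m).
psi-weights needed (psi_j = theta_j + sum_i phi_i psi_{j-i}):
  psi_1 = theta_1 + phi_1 = -0.139 + (0.094) = -0.045
Right-hand sides:
  c_0 = sigma^2 (1 + theta_1 psi_1) = 1 * (1 + (-0.139)(-0.045)) = 1 * 1.006255 = 1.006255
  c_1 = sigma^2 theta_1 = 1 * (-0.139) = -0.139
  c_2 = 0
Equations for k = 0 and k = 1 (AR order 1):
  gamma(0) = phi_1 gamma(1) + c_0
  gamma(1) = phi_1 gamma(0) + c_1
Substituting the second into the first: gamma(0) (1 - phi_1^2) = c_0 + phi_1 c_1, so
  gamma(0) = (c_0 + phi_1 c_1) / (1 - phi_1^2) = (1.006255 + (0.094)(-0.139)) / (1 - (0.094)^2) = 0.993189 / 0.991164 = 1.002043.
Therefore gamma(0) = 1.0020 (to 4 decimal places).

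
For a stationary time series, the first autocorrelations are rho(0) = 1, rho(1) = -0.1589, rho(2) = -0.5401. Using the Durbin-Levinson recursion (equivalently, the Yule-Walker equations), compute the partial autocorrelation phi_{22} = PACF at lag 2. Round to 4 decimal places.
\phi_{22} = -0.5800

The PACF at lag k is phi_{kk}, the last component of the solution
to the Yule-Walker system G_k phi = r_k where
  (G_k)_{ij} = rho(|i - j|), (r_k)_i = rho(i), i,j = 1..k.
Equivalently, Durbin-Levinson gives phi_{kk} iteratively:
  phi_{11} = rho(1)
  phi_{kk} = [rho(k) - sum_{j=1..k-1} phi_{k-1,j} rho(k-j)]
            / [1 - sum_{j=1..k-1} phi_{k-1,j} rho(j)],
  phi_{k,j} = phi_{k-1,j} - phi_{kk} phi_{k-1,k-j},  j = 1..k-1.
Step k = 1:
  phi_11 = rho(1) = -0.1589.
Step k = 2:
  phi_22 = [rho(2) - phi_11 rho(1)] / [1 - phi_11 rho(1)] = [-0.5401 - (-0.1589)(-0.1589)] / [1 - (-0.1589)(-0.1589)]
         = -0.56534921 / 0.97475079 = -0.58.
Therefore phi_{22} = -0.5800.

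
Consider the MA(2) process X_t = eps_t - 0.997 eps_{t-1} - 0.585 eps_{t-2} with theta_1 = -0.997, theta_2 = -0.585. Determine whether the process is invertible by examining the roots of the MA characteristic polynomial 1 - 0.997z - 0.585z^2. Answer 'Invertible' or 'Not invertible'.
\text{Not invertible}

The MA(q) characteristic polynomial is P(z) = 1 - 0.997z - 0.585z^2.
Invertibility requires all roots to lie outside the unit circle, i.e. |z| > 1 for every root.
Set 1 + (-0.997) z + (-0.585) z^2 = 0, i.e. a z^2 + b z + c = 0 with a = -0.585, b = -0.997, c = 1.
Discriminant D = b^2 - 4ac = (-0.997)^2 - 4*(-0.585)*1 = 0.994009 - (-2.34) = 3.334009.
D >= 0, so the roots are real: z = (-b +/- sqrt(D)) / (2a) = (0.997 +/- 1.825927) / (-1.17).
  z_1 = (0.997 + 1.825927) / (-1.17) = -2.4128,   |z_1| = 2.4128.
  z_2 = (0.997 - 1.825927) / (-1.17) = 0.7085,   |z_2| = 0.7085.
Moduli of all roots: 2.4128, 0.7085.
All moduli strictly greater than 1? No.
Verdict: Not invertible.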